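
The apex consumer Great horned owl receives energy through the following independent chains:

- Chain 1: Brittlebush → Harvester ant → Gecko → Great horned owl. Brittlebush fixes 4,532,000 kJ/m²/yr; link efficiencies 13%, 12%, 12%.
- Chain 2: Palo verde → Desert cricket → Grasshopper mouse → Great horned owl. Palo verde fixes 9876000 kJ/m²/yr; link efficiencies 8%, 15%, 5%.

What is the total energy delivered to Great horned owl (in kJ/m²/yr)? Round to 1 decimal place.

Chain 1: 4532000 × 0.13 × 0.12 × 0.12 = 8483.904 kJ/m²/yr
Chain 2: 9876000 × 0.08 × 0.15 × 0.05 = 5925.6 kJ/m²/yr
Total at Great horned owl: 8483.904 + 5925.6 = 14409.504 kJ/m²/yr

14409.5 kJ/m²/yr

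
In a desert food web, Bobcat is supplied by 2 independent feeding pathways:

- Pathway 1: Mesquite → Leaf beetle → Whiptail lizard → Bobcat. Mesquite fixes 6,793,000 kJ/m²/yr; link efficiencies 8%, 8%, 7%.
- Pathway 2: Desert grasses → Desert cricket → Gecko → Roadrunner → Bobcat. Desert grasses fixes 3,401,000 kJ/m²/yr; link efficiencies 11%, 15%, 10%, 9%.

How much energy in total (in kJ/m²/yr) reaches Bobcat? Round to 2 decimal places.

Pathway 1: 6793000 × 0.08 × 0.08 × 0.07 = 3043.264 kJ/m²/yr
Pathway 2: 3401000 × 0.11 × 0.15 × 0.1 × 0.09 = 505.0485 kJ/m²/yr
Total at Bobcat: 3043.264 + 505.0485 = 3548.3125 kJ/m²/yr

3548.31 kJ/m²/yr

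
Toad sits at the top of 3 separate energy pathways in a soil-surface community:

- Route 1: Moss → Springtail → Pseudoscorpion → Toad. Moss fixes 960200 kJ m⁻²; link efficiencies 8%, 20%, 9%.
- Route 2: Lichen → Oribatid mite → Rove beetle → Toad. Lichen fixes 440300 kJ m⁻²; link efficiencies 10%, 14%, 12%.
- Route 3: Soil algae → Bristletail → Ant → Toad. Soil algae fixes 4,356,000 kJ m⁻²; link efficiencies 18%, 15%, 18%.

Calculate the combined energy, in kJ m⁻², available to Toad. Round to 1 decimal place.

23292.6 kJ m⁻²

Route 1: 960200 × 0.08 × 0.2 × 0.09 = 1382.688 kJ m⁻²
Route 2: 440300 × 0.1 × 0.14 × 0.12 = 739.704 kJ m⁻²
Route 3: 4356000 × 0.18 × 0.15 × 0.18 = 21170.16 kJ m⁻²
Total at Toad: 1382.688 + 739.704 + 21170.16 = 23292.552 kJ m⁻²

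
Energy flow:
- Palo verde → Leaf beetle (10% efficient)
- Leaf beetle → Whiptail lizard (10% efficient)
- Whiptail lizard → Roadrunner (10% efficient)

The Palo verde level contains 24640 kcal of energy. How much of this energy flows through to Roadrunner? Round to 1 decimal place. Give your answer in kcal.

24.6 kcal

Leaf beetle: 24640 × 0.1 = 2464 kcal
Whiptail lizard: 2464 × 0.1 = 246.4 kcal
Roadrunner: 246.4 × 0.1 = 24.64 kcal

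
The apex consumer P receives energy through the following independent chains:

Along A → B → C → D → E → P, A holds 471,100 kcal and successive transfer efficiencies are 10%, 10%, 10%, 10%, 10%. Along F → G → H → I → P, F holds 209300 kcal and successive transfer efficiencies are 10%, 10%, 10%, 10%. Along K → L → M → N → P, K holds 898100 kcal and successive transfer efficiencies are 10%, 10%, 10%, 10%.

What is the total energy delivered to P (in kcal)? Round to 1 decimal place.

Via A: 471100 × 0.1 × 0.1 × 0.1 × 0.1 × 0.1 = 4.711 kcal
Via F: 209300 × 0.1 × 0.1 × 0.1 × 0.1 = 20.93 kcal
Via K: 898100 × 0.1 × 0.1 × 0.1 × 0.1 = 89.81 kcal
Total at P: 4.711 + 20.93 + 89.81 = 115.451 kcal

115.5 kcal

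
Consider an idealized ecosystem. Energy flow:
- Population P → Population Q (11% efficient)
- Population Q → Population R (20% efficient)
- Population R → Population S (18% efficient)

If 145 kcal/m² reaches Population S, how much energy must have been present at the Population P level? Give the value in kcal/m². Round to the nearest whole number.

36616 kcal/m²

Cumulative transfer efficiency: 0.11 × 0.2 × 0.18 = 0.00396
Population P energy = 145 / 0.00396 = 36616 kcal/m²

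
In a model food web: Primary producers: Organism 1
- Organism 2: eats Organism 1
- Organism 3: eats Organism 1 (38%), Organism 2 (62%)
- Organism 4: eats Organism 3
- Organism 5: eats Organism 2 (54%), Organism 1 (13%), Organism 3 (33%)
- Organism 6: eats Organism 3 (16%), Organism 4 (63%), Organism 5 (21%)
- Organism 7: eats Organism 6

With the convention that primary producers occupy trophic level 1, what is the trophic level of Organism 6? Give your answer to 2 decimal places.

Organism 2: 1 + 1 = 2
Organism 3: 1 + (0.38×1 + 0.62×2) = 2.62
Organism 4: 1 + 2.62 = 3.62
Organism 5: 1 + (0.54×2 + 0.13×1 + 0.33×2.62) = 3.0746
Organism 6: 1 + (0.16×2.62 + 0.63×3.62 + 0.21×3.0746) = 4.345466
Organism 7: 1 + 4.345466 = 5.345466

4.35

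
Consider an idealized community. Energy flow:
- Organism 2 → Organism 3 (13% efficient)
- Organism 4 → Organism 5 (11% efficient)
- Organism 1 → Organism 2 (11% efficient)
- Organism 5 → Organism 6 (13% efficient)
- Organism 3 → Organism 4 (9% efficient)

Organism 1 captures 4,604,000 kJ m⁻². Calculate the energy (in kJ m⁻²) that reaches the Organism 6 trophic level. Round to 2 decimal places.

Organism 2: 4604000 × 0.11 = 506440 kJ m⁻²
Organism 3: 506440 × 0.13 = 65837.2 kJ m⁻²
Organism 4: 65837.2 × 0.09 = 5925.348 kJ m⁻²
Organism 5: 5925.348 × 0.11 = 651.78828 kJ m⁻²
Organism 6: 651.78828 × 0.13 = 84.7324764 kJ m⁻²

84.73 kJ m⁻²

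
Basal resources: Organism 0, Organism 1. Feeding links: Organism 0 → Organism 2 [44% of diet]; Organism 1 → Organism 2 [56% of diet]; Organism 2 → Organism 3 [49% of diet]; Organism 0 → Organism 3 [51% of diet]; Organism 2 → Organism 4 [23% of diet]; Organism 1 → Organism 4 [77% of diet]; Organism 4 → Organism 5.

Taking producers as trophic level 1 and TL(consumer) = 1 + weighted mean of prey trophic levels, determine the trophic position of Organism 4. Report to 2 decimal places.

Organism 2: 1 + (0.44×1 + 0.56×1) = 2
Organism 3: 1 + (0.49×2 + 0.51×1) = 2.49
Organism 4: 1 + (0.23×2 + 0.77×1) = 2.23
Organism 5: 1 + 2.23 = 3.23

2.23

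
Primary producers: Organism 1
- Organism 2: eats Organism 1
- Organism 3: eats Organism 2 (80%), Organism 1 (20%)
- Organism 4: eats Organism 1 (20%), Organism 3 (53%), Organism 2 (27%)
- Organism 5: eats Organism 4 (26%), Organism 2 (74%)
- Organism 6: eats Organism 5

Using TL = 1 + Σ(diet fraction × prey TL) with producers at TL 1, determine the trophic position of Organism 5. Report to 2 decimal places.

Organism 2: 1 + 1 = 2
Organism 3: 1 + (0.8×2 + 0.2×1) = 2.8
Organism 4: 1 + (0.2×1 + 0.53×2.8 + 0.27×2) = 3.224
Organism 5: 1 + (0.26×3.224 + 0.74×2) = 3.31824
Organism 6: 1 + 3.31824 = 4.31824

3.32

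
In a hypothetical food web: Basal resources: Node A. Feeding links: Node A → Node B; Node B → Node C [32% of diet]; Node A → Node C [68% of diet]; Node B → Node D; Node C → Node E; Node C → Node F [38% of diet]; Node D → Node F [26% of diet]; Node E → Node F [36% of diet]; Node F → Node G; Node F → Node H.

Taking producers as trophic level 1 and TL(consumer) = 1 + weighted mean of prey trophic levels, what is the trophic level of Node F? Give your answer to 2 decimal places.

3.86

Node B: 1 + 1 = 2
Node C: 1 + (0.32×2 + 0.68×1) = 2.32
Node D: 1 + 2 = 3
Node E: 1 + 2.32 = 3.32
Node F: 1 + (0.38×2.32 + 0.26×3 + 0.36×3.32) = 3.8568
Node G: 1 + 3.8568 = 4.8568
Node H: 1 + 3.8568 = 4.8568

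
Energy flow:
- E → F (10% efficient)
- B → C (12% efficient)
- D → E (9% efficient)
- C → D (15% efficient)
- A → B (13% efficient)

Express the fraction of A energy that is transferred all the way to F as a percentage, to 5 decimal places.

0.00211%

Product of link efficiencies: 0.13 × 0.12 × 0.15 × 0.09 × 0.1 = 0.00002106
As a percentage: 0.00002106 × 100 = 0.00211%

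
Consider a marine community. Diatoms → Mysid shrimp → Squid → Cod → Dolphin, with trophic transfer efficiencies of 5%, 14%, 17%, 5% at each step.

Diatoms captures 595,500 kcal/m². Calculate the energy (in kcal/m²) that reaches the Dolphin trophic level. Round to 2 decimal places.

35.43 kcal/m²

Mysid shrimp: 595500 × 0.05 = 29775 kcal/m²
Squid: 29775 × 0.14 = 4168.5 kcal/m²
Cod: 4168.5 × 0.17 = 708.645 kcal/m²
Dolphin: 708.645 × 0.05 = 35.43225 kcal/m²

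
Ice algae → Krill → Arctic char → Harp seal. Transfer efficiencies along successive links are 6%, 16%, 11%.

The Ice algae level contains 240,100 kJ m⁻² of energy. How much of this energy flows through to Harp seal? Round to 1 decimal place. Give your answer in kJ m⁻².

Krill: 240100 × 0.06 = 14406 kJ m⁻²
Arctic char: 14406 × 0.16 = 2304.96 kJ m⁻²
Harp seal: 2304.96 × 0.11 = 253.5456 kJ m⁻²

253.5 kJ m⁻²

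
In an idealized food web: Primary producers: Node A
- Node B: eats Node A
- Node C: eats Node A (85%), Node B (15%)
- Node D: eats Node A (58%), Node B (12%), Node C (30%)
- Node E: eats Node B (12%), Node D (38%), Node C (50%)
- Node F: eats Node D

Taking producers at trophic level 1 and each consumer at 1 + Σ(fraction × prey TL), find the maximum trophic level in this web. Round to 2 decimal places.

3.47

Node B: 1 + 1 = 2
Node C: 1 + (0.85×1 + 0.15×2) = 2.15
Node D: 1 + (0.58×1 + 0.12×2 + 0.3×2.15) = 2.465
Node E: 1 + (0.12×2 + 0.38×2.465 + 0.5×2.15) = 3.2517
Node F: 1 + 2.465 = 3.465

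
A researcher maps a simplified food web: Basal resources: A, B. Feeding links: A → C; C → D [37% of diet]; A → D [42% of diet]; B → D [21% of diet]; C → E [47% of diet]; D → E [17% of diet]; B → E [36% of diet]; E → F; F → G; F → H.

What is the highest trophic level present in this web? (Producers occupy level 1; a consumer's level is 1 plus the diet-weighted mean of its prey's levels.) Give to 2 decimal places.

4.70

C: 1 + 1 = 2
D: 1 + (0.37×2 + 0.42×1 + 0.21×1) = 2.37
E: 1 + (0.47×2 + 0.17×2.37 + 0.36×1) = 2.7029
F: 1 + 2.7029 = 3.7029
G: 1 + 3.7029 = 4.7029
H: 1 + 3.7029 = 4.7029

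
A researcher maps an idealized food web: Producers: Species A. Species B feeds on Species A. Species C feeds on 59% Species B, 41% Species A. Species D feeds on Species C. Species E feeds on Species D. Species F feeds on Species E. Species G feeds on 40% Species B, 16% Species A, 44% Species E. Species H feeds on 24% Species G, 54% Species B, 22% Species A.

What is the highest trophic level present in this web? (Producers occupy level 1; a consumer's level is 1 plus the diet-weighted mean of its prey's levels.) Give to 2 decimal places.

Species B: 1 + 1 = 2
Species C: 1 + (0.59×2 + 0.41×1) = 2.59
Species D: 1 + 2.59 = 3.59
Species E: 1 + 3.59 = 4.59
Species F: 1 + 4.59 = 5.59
Species G: 1 + (0.4×2 + 0.16×1 + 0.44×4.59) = 3.9796
Species H: 1 + (0.24×3.9796 + 0.54×2 + 0.22×1) = 3.255104

5.59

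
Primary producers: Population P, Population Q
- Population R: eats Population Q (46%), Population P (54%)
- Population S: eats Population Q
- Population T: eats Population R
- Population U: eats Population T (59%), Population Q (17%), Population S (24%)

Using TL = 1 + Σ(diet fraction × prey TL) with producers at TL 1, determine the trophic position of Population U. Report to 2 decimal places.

Population R: 1 + (0.46×1 + 0.54×1) = 2
Population S: 1 + 1 = 2
Population T: 1 + 2 = 3
Population U: 1 + (0.59×3 + 0.17×1 + 0.24×2) = 3.42

3.42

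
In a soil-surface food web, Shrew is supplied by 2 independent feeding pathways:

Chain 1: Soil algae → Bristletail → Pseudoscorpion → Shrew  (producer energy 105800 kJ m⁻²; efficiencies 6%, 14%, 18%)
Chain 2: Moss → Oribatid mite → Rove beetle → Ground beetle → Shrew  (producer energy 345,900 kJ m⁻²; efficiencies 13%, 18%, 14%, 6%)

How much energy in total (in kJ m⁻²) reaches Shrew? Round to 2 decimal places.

227.96 kJ m⁻²

Chain 1: 105800 × 0.06 × 0.14 × 0.18 = 159.9696 kJ m⁻²
Chain 2: 345900 × 0.13 × 0.18 × 0.14 × 0.06 = 67.990104 kJ m⁻²
Total at Shrew: 159.9696 + 67.990104 = 227.959704 kJ m⁻²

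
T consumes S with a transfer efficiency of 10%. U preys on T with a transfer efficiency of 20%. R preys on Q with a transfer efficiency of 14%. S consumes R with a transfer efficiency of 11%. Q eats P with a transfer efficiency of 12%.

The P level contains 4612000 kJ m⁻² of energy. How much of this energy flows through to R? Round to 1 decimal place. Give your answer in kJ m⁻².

Q: 4612000 × 0.12 = 553440 kJ m⁻²
R: 553440 × 0.14 = 77481.6 kJ m⁻²

77481.6 kJ m⁻²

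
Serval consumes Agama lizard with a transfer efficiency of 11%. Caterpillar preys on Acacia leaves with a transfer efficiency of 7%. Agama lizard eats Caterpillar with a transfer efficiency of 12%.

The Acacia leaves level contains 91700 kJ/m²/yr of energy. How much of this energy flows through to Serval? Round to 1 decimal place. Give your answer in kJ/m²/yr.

Caterpillar: 91700 × 0.07 = 6419 kJ/m²/yr
Agama lizard: 6419 × 0.12 = 770.28 kJ/m²/yr
Serval: 770.28 × 0.11 = 84.7308 kJ/m²/yr

84.7 kJ/m²/yr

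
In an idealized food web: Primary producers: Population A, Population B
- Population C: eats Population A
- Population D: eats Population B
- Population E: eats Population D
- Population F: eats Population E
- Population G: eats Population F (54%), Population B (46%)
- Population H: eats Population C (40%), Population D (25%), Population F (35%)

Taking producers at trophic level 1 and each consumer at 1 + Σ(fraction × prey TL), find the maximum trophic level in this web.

Population C: 1 + 1 = 2
Population D: 1 + 1 = 2
Population E: 1 + 2 = 3
Population F: 1 + 3 = 4
Population G: 1 + (0.54×4 + 0.46×1) = 3.62
Population H: 1 + (0.4×2 + 0.25×2 + 0.35×4) = 3.7

4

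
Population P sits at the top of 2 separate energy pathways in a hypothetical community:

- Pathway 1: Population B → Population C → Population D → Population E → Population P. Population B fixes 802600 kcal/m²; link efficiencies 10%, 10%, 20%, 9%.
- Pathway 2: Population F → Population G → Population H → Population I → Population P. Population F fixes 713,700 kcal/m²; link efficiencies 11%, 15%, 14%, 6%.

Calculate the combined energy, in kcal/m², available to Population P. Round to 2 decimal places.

Pathway 1: 802600 × 0.1 × 0.1 × 0.2 × 0.09 = 144.468 kcal/m²
Pathway 2: 713700 × 0.11 × 0.15 × 0.14 × 0.06 = 98.91882 kcal/m²
Total at Population P: 144.468 + 98.91882 = 243.38682 kcal/m²

243.39 kcal/m²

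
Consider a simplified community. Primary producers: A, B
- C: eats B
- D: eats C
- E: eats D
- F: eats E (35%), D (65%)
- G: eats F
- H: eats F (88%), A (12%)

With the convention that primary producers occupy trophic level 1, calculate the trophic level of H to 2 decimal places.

C: 1 + 1 = 2
D: 1 + 2 = 3
E: 1 + 3 = 4
F: 1 + (0.35×4 + 0.65×3) = 4.35
G: 1 + 4.35 = 5.35
H: 1 + (0.88×4.35 + 0.12×1) = 4.948

4.95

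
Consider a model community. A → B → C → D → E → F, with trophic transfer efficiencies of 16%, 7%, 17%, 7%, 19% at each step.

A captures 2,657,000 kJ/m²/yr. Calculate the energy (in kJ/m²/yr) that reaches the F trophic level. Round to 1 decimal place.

B: 2657000 × 0.16 = 425120 kJ/m²/yr
C: 425120 × 0.07 = 29758.4 kJ/m²/yr
D: 29758.4 × 0.17 = 5058.928 kJ/m²/yr
E: 5058.928 × 0.07 = 354.12496 kJ/m²/yr
F: 354.12496 × 0.19 = 67.2837424 kJ/m²/yr

67.3 kJ/m²/yr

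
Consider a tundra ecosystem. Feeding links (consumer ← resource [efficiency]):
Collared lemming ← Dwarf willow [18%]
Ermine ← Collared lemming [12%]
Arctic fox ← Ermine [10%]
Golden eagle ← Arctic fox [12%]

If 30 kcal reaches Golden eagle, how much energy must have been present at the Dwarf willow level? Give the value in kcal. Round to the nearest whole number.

115741 kcal

Cumulative transfer efficiency: 0.18 × 0.12 × 0.1 × 0.12 = 0.0002592
Dwarf willow energy = 30 / 0.0002592 = 115741 kcal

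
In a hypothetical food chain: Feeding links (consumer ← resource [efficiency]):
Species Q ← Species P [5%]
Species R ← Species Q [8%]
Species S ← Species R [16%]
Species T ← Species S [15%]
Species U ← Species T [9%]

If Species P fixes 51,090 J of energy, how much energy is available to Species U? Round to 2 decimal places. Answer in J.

0.44 J

Species Q: 51090 × 0.05 = 2554.5 J
Species R: 2554.5 × 0.08 = 204.36 J
Species S: 204.36 × 0.16 = 32.6976 J
Species T: 32.6976 × 0.15 = 4.90464 J
Species U: 4.90464 × 0.09 = 0.4414176 J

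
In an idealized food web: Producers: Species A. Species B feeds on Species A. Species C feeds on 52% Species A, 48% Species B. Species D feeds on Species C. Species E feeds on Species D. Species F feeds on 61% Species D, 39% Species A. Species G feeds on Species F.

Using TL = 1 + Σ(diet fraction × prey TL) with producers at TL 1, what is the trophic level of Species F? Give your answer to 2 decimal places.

3.51

Species B: 1 + 1 = 2
Species C: 1 + (0.52×1 + 0.48×2) = 2.48
Species D: 1 + 2.48 = 3.48
Species E: 1 + 3.48 = 4.48
Species F: 1 + (0.61×3.48 + 0.39×1) = 3.5128
Species G: 1 + 3.5128 = 4.5128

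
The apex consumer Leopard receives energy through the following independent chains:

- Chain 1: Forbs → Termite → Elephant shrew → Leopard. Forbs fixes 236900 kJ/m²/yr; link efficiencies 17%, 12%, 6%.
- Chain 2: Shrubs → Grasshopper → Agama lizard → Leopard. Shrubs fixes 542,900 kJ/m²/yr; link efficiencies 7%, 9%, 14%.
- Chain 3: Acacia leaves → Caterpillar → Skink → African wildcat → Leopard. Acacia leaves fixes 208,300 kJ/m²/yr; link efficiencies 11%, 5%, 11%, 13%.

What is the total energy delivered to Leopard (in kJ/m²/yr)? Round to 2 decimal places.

785.19 kJ/m²/yr

Chain 1: 236900 × 0.17 × 0.12 × 0.06 = 289.9656 kJ/m²/yr
Chain 2: 542900 × 0.07 × 0.09 × 0.14 = 478.8378 kJ/m²/yr
Chain 3: 208300 × 0.11 × 0.05 × 0.11 × 0.13 = 16.382795 kJ/m²/yr
Total at Leopard: 289.9656 + 478.8378 + 16.382795 = 785.186195 kJ/m²/yr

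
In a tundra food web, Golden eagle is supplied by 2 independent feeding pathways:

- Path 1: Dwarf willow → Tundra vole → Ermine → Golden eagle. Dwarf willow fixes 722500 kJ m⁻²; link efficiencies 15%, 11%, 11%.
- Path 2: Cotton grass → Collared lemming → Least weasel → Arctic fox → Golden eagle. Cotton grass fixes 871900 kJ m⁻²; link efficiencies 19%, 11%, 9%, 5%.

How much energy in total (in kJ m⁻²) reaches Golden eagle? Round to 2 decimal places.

Path 1: 722500 × 0.15 × 0.11 × 0.11 = 1311.3375 kJ m⁻²
Path 2: 871900 × 0.19 × 0.11 × 0.09 × 0.05 = 82.002195 kJ m⁻²
Total at Golden eagle: 1311.3375 + 82.002195 = 1393.339695 kJ m⁻²

1393.34 kJ m⁻²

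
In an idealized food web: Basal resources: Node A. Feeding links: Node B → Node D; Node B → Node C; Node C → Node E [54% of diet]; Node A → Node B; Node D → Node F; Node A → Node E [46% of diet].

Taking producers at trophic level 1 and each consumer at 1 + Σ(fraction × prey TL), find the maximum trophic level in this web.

Node B: 1 + 1 = 2
Node C: 1 + 2 = 3
Node D: 1 + 2 = 3
Node E: 1 + (0.46×1 + 0.54×3) = 3.08
Node F: 1 + 3 = 4

4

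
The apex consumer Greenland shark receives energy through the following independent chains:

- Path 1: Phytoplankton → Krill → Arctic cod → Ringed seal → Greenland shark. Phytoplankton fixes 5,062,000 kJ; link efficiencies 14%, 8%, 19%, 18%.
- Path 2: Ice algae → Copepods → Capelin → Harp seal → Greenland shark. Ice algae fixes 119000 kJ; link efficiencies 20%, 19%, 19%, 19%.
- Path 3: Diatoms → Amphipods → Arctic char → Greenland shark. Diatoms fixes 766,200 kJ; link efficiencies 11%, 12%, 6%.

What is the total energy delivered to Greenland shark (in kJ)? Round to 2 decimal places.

2709.02 kJ

Path 1: 5062000 × 0.14 × 0.08 × 0.19 × 0.18 = 1938.94848 kJ
Path 2: 119000 × 0.2 × 0.19 × 0.19 × 0.19 = 163.2442 kJ
Path 3: 766200 × 0.11 × 0.12 × 0.06 = 606.8304 kJ
Total at Greenland shark: 1938.94848 + 163.2442 + 606.8304 = 2709.02308 kJ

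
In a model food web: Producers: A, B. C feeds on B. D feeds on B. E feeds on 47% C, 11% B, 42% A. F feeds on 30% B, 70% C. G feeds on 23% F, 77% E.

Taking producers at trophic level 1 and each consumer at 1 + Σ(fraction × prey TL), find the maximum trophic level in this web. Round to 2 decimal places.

3.52

C: 1 + 1 = 2
D: 1 + 1 = 2
E: 1 + (0.47×2 + 0.11×1 + 0.42×1) = 2.47
F: 1 + (0.3×1 + 0.7×2) = 2.7
G: 1 + (0.23×2.7 + 0.77×2.47) = 3.5229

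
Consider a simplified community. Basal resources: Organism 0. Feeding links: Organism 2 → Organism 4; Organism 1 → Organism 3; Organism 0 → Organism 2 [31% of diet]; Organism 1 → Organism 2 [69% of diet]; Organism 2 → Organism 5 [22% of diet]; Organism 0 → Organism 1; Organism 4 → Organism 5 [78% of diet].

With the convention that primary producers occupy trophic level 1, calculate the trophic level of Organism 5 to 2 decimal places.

Organism 1: 1 + 1 = 2
Organism 2: 1 + (0.69×2 + 0.31×1) = 2.69
Organism 3: 1 + 2 = 3
Organism 4: 1 + 2.69 = 3.69
Organism 5: 1 + (0.22×2.69 + 0.78×3.69) = 4.47

4.47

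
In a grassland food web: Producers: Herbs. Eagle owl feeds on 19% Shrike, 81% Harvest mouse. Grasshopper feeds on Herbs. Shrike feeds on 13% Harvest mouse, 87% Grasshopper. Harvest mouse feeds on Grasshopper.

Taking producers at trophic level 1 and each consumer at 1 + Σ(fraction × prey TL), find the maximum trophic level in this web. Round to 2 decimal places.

Grasshopper: 1 + 1 = 2
Harvest mouse: 1 + 2 = 3
Shrike: 1 + (0.13×3 + 0.87×2) = 3.13
Eagle owl: 1 + (0.19×3.13 + 0.81×3) = 4.0247

4.02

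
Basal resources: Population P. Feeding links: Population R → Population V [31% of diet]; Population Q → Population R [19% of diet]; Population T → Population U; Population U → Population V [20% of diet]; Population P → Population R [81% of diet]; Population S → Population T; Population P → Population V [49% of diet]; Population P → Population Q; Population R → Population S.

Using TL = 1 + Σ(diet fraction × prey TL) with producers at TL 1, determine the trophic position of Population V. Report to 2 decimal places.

Population Q: 1 + 1 = 2
Population R: 1 + (0.81×1 + 0.19×2) = 2.19
Population S: 1 + 2.19 = 3.19
Population T: 1 + 3.19 = 4.19
Population U: 1 + 4.19 = 5.19
Population V: 1 + (0.49×1 + 0.31×2.19 + 0.2×5.19) = 3.2069

3.21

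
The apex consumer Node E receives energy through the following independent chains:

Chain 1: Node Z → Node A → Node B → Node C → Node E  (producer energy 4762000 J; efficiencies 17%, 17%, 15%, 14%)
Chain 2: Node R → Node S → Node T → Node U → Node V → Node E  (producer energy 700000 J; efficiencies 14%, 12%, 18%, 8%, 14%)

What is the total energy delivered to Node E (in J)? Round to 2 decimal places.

Chain 1: 4762000 × 0.17 × 0.17 × 0.15 × 0.14 = 2890.0578 J
Chain 2: 700000 × 0.14 × 0.12 × 0.18 × 0.08 × 0.14 = 23.70816 J
Total at Node E: 2890.0578 + 23.70816 = 2913.76596 J

2913.77 J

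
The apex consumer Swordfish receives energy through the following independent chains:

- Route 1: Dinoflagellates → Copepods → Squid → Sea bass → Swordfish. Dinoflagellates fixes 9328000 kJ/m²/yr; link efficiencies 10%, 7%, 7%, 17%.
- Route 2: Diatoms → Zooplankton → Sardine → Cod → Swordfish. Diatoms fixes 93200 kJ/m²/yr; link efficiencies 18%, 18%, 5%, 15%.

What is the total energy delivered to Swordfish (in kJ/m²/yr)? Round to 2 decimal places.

799.67 kJ/m²/yr

Route 1: 9328000 × 0.1 × 0.07 × 0.07 × 0.17 = 777.0224 kJ/m²/yr
Route 2: 93200 × 0.18 × 0.18 × 0.05 × 0.15 = 22.6476 kJ/m²/yr
Total at Swordfish: 777.0224 + 22.6476 = 799.67 kJ/m²/yr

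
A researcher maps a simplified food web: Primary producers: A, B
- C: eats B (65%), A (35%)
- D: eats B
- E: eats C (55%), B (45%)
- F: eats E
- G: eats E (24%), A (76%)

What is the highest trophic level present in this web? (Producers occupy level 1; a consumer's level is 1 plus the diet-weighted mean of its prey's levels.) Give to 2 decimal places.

3.55

C: 1 + (0.65×1 + 0.35×1) = 2
D: 1 + 1 = 2
E: 1 + (0.55×2 + 0.45×1) = 2.55
F: 1 + 2.55 = 3.55
G: 1 + (0.24×2.55 + 0.76×1) = 2.372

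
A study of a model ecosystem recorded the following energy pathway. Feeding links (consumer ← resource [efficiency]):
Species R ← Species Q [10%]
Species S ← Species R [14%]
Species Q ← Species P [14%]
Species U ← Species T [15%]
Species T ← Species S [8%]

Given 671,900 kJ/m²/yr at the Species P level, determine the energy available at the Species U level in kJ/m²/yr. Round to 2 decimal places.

Species Q: 671900 × 0.14 = 94066 kJ/m²/yr
Species R: 94066 × 0.1 = 9406.6 kJ/m²/yr
Species S: 9406.6 × 0.14 = 1316.924 kJ/m²/yr
Species T: 1316.924 × 0.08 = 105.35392 kJ/m²/yr
Species U: 105.35392 × 0.15 = 15.803088 kJ/m²/yr

15.80 kJ/m²/yr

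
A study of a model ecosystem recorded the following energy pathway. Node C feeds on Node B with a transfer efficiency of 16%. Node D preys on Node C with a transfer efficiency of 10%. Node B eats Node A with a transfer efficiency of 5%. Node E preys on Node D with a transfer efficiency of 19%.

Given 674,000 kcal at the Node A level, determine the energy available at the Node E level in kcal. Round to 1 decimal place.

Node B: 674000 × 0.05 = 33700 kcal
Node C: 33700 × 0.16 = 5392 kcal
Node D: 5392 × 0.1 = 539.2 kcal
Node E: 539.2 × 0.19 = 102.448 kcal

102.4 kcal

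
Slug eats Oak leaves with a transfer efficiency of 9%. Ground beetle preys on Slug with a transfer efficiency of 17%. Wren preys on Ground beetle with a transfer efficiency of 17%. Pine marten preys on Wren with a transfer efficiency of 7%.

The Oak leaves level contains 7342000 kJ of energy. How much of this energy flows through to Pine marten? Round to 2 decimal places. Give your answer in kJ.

Slug: 7342000 × 0.09 = 660780 kJ
Ground beetle: 660780 × 0.17 = 112332.6 kJ
Wren: 112332.6 × 0.17 = 19096.542 kJ
Pine marten: 19096.542 × 0.07 = 1336.75794 kJ

1336.76 kJ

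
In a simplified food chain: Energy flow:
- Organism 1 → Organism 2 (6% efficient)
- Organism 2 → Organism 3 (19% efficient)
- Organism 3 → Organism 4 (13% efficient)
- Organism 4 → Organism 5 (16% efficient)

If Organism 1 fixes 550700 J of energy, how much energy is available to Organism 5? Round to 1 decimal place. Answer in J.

Organism 2: 550700 × 0.06 = 33042 J
Organism 3: 33042 × 0.19 = 6277.98 J
Organism 4: 6277.98 × 0.13 = 816.1374 J
Organism 5: 816.1374 × 0.16 = 130.581984 J

130.6 J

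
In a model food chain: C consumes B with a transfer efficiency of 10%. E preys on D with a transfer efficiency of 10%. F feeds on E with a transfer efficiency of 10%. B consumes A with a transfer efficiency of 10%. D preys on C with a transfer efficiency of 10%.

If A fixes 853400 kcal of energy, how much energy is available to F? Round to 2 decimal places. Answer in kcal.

8.53 kcal

B: 853400 × 0.1 = 85340 kcal
C: 85340 × 0.1 = 8534 kcal
D: 8534 × 0.1 = 853.4 kcal
E: 853.4 × 0.1 = 85.34 kcal
F: 85.34 × 0.1 = 8.534 kcal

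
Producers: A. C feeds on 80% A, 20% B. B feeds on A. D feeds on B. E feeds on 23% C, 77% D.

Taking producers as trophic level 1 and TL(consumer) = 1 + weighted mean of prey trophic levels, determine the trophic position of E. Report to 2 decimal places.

B: 1 + 1 = 2
C: 1 + (0.8×1 + 0.2×2) = 2.2
D: 1 + 2 = 3
E: 1 + (0.23×2.2 + 0.77×3) = 3.816

3.82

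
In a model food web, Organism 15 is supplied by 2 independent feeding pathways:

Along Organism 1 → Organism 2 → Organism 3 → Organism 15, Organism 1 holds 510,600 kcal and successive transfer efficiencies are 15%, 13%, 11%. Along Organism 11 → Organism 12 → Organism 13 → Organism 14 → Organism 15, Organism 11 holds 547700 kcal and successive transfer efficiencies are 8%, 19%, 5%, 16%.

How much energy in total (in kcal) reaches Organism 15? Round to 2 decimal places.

Via Organism 1: 510600 × 0.15 × 0.13 × 0.11 = 1095.237 kcal
Via Organism 11: 547700 × 0.08 × 0.19 × 0.05 × 0.16 = 66.60032 kcal
Total at Organism 15: 1095.237 + 66.60032 = 1161.83732 kcal

1161.84 kcal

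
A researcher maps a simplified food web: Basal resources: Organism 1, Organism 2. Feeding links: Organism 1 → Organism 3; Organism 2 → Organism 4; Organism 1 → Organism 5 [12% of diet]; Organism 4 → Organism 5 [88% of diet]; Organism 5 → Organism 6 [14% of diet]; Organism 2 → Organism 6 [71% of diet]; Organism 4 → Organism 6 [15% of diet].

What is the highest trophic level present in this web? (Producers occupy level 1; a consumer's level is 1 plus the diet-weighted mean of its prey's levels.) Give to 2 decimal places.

Organism 3: 1 + 1 = 2
Organism 4: 1 + 1 = 2
Organism 5: 1 + (0.12×1 + 0.88×2) = 2.88
Organism 6: 1 + (0.14×2.88 + 0.71×1 + 0.15×2) = 2.4132

2.88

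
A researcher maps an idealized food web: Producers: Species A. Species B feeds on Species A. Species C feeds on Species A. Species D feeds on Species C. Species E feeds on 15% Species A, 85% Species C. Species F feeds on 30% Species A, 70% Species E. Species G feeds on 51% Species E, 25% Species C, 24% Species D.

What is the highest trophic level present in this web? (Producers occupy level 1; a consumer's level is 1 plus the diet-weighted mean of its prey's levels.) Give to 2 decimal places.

Species B: 1 + 1 = 2
Species C: 1 + 1 = 2
Species D: 1 + 2 = 3
Species E: 1 + (0.15×1 + 0.85×2) = 2.85
Species F: 1 + (0.3×1 + 0.7×2.85) = 3.295
Species G: 1 + (0.51×2.85 + 0.25×2 + 0.24×3) = 3.6735

3.67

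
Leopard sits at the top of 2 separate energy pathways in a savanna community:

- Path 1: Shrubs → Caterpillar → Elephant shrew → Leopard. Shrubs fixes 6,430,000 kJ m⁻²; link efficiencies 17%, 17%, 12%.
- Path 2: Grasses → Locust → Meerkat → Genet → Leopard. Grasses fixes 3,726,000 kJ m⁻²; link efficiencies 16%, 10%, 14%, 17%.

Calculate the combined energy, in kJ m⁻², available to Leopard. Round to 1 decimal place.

Path 1: 6430000 × 0.17 × 0.17 × 0.12 = 22299.24 kJ m⁻²
Path 2: 3726000 × 0.16 × 0.1 × 0.14 × 0.17 = 1418.8608 kJ m⁻²
Total at Leopard: 22299.24 + 1418.8608 = 23718.1008 kJ m⁻²

23718.1 kJ m⁻²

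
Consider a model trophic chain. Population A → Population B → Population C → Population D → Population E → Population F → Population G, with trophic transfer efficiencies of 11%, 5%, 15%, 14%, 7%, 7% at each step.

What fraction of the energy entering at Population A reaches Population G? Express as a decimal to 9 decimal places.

Product of link efficiencies: 0.11 × 0.05 × 0.15 × 0.14 × 0.07 × 0.07 = 0.00000056595

0.000000566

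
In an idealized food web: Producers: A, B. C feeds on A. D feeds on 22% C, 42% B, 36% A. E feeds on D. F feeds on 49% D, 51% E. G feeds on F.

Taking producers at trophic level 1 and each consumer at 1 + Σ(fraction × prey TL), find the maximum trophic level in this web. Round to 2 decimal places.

C: 1 + 1 = 2
D: 1 + (0.22×2 + 0.42×1 + 0.36×1) = 2.22
E: 1 + 2.22 = 3.22
F: 1 + (0.49×2.22 + 0.51×3.22) = 3.73
G: 1 + 3.73 = 4.73

4.73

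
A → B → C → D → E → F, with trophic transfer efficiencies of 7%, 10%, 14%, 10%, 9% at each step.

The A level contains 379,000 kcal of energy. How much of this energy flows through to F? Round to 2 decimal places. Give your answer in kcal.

B: 379000 × 0.07 = 26530 kcal
C: 26530 × 0.1 = 2653 kcal
D: 2653 × 0.14 = 371.42 kcal
E: 371.42 × 0.1 = 37.142 kcal
F: 37.142 × 0.09 = 3.34278 kcal

3.34 kcal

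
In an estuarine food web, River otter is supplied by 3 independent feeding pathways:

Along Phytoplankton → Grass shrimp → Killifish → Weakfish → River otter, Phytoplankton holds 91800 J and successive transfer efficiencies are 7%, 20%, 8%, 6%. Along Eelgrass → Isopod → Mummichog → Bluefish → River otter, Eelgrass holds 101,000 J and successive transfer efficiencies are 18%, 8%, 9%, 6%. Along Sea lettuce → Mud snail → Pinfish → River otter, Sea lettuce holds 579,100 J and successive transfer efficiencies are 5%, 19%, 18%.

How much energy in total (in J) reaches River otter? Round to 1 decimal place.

1004.3 J

Via Phytoplankton: 91800 × 0.07 × 0.2 × 0.08 × 0.06 = 6.16896 J
Via Eelgrass: 101000 × 0.18 × 0.08 × 0.09 × 0.06 = 7.85376 J
Via Sea lettuce: 579100 × 0.05 × 0.19 × 0.18 = 990.261 J
Total at River otter: 6.16896 + 7.85376 + 990.261 = 1004.28372 J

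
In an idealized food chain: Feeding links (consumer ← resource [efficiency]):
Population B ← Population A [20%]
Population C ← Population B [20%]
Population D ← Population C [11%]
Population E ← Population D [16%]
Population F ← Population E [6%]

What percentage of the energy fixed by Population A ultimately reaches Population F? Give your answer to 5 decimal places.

Product of link efficiencies: 0.2 × 0.2 × 0.11 × 0.16 × 0.06 = 0.00004224
As a percentage: 0.00004224 × 100 = 0.00422%

0.00422%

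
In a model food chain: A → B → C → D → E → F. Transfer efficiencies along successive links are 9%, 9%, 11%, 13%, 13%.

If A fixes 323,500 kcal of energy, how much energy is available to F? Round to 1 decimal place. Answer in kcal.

4.9 kcal

B: 323500 × 0.09 = 29115 kcal
C: 29115 × 0.09 = 2620.35 kcal
D: 2620.35 × 0.11 = 288.2385 kcal
E: 288.2385 × 0.13 = 37.471005 kcal
F: 37.471005 × 0.13 = 4.87123065 kcal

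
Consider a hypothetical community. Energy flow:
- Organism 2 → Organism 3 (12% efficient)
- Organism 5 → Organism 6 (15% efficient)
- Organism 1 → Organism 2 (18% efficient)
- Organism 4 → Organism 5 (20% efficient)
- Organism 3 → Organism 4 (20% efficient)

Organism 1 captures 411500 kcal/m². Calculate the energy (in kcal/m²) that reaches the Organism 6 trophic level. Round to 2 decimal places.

Organism 2: 411500 × 0.18 = 74070 kcal/m²
Organism 3: 74070 × 0.12 = 8888.4 kcal/m²
Organism 4: 8888.4 × 0.2 = 1777.68 kcal/m²
Organism 5: 1777.68 × 0.2 = 355.536 kcal/m²
Organism 6: 355.536 × 0.15 = 53.3304 kcal/m²

53.33 kcal/m²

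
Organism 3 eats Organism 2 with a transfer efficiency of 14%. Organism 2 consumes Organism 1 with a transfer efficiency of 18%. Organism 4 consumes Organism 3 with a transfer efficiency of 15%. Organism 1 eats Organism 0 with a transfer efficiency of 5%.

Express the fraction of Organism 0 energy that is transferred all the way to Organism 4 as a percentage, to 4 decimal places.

0.0189%

Product of link efficiencies: 0.05 × 0.18 × 0.14 × 0.15 = 0.000189
As a percentage: 0.000189 × 100 = 0.0189%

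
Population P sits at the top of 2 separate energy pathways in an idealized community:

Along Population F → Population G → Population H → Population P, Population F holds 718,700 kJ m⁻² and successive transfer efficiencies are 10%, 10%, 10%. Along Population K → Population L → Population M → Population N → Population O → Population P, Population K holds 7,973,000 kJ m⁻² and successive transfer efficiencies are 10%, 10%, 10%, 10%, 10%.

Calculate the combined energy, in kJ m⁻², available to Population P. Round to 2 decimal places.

798.43 kJ m⁻²

Via Population F: 718700 × 0.1 × 0.1 × 0.1 = 718.7 kJ m⁻²
Via Population K: 7973000 × 0.1 × 0.1 × 0.1 × 0.1 × 0.1 = 79.73 kJ m⁻²
Total at Population P: 718.7 + 79.73 = 798.43 kJ m⁻²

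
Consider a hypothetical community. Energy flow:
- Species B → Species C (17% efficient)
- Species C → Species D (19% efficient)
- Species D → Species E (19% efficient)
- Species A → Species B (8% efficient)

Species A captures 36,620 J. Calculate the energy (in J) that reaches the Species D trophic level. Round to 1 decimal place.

Species B: 36620 × 0.08 = 2929.6 J
Species C: 2929.6 × 0.17 = 498.032 J
Species D: 498.032 × 0.19 = 94.62608 J

94.6 J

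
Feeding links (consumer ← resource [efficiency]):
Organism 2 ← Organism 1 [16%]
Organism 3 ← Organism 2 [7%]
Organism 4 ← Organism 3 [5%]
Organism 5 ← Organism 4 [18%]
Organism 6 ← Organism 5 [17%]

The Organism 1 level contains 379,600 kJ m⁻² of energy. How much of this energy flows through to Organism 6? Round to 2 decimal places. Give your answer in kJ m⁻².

Organism 2: 379600 × 0.16 = 60736 kJ m⁻²
Organism 3: 60736 × 0.07 = 4251.52 kJ m⁻²
Organism 4: 4251.52 × 0.05 = 212.576 kJ m⁻²
Organism 5: 212.576 × 0.18 = 38.26368 kJ m⁻²
Organism 6: 38.26368 × 0.17 = 6.5048256 kJ m⁻²

6.50 kJ m⁻²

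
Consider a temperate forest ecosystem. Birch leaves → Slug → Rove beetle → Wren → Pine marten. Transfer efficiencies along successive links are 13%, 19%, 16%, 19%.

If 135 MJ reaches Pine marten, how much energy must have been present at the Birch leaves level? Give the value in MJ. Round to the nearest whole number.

179789 MJ

Cumulative transfer efficiency: 0.13 × 0.19 × 0.16 × 0.19 = 0.00075088
Birch leaves energy = 135 / 0.00075088 = 179789 MJ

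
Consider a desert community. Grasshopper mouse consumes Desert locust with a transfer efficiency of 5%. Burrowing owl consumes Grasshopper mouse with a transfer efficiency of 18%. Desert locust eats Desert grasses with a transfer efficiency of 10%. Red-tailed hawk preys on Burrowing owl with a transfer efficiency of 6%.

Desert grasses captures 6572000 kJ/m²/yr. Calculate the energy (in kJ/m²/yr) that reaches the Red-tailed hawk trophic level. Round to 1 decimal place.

354.9 kJ/m²/yr

Desert locust: 6572000 × 0.1 = 657200 kJ/m²/yr
Grasshopper mouse: 657200 × 0.05 = 32860 kJ/m²/yr
Burrowing owl: 32860 × 0.18 = 5914.8 kJ/m²/yr
Red-tailed hawk: 5914.8 × 0.06 = 354.888 kJ/m²/yr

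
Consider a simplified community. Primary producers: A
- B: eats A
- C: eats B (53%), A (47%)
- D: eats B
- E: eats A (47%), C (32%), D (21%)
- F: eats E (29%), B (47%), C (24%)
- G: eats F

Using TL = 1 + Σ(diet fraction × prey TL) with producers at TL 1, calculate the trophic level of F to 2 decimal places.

3.39

B: 1 + 1 = 2
C: 1 + (0.53×2 + 0.47×1) = 2.53
D: 1 + 2 = 3
E: 1 + (0.47×1 + 0.32×2.53 + 0.21×3) = 2.9096
F: 1 + (0.29×2.9096 + 0.47×2 + 0.24×2.53) = 3.390984
G: 1 + 3.390984 = 4.390984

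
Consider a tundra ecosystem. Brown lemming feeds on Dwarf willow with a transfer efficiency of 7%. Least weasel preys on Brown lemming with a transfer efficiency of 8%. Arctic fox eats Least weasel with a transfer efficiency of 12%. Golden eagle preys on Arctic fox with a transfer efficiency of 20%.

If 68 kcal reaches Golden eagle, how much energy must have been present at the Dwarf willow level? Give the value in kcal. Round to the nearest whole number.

505952 kcal

Cumulative transfer efficiency: 0.07 × 0.08 × 0.12 × 0.2 = 0.0001344
Dwarf willow energy = 68 / 0.0001344 = 505952 kcal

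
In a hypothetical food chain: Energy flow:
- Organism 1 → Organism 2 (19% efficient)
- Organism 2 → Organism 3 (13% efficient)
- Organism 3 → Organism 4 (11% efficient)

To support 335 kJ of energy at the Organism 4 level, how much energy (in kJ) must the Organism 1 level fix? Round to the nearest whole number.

123298 kJ

Cumulative transfer efficiency: 0.19 × 0.13 × 0.11 = 0.002717
Organism 1 energy = 335 / 0.002717 = 123298 kJ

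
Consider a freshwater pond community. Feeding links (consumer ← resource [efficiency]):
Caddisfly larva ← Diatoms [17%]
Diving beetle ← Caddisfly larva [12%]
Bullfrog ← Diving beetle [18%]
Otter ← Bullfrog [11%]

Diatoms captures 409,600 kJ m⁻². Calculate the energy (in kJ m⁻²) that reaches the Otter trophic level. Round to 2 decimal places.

Caddisfly larva: 409600 × 0.17 = 69632 kJ m⁻²
Diving beetle: 69632 × 0.12 = 8355.84 kJ m⁻²
Bullfrog: 8355.84 × 0.18 = 1504.0512 kJ m⁻²
Otter: 1504.0512 × 0.11 = 165.445632 kJ m⁻²

165.45 kJ m⁻²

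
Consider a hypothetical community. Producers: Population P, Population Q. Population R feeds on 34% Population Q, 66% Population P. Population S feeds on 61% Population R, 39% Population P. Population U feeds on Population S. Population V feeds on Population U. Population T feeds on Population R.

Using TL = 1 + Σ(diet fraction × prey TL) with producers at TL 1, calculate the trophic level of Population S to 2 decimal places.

2.61

Population R: 1 + (0.34×1 + 0.66×1) = 2
Population S: 1 + (0.61×2 + 0.39×1) = 2.61
Population T: 1 + 2 = 3
Population U: 1 + 2.61 = 3.61
Population V: 1 + 3.61 = 4.61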